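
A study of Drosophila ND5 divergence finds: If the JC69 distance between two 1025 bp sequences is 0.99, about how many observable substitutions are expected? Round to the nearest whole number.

Invert JC69: p = (3/4)(1 − e^(−4d/3)) = 0.75 × (1 − e^(-1.32)) = 0.75 × (1 − 0.267135) = 0.549649.
Expected differing sites = pL ≈ 0.549649 × 1025 = 563.390225 ≈ 563.

563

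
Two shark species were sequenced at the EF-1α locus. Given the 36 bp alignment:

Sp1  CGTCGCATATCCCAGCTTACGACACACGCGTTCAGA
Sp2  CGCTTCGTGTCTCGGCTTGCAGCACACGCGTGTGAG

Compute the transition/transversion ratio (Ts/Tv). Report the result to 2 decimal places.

6.50

Transitions are A↔G and C↔T; transversions are all other mismatches.
Transitions: 13. Transversions: 2.
R = 13/2 = 6.50.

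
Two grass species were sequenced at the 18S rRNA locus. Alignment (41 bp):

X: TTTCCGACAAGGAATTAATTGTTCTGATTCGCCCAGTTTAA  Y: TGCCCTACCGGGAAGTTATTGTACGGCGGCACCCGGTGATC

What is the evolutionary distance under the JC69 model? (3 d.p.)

0.660

The sequences differ at 18 of 41 sites, so p = 18/41 ≈ 0.439024.
d = −(3/4) ln(1 − 4p/3) = −0.75 ln(1 − 0.585365) = −0.75 ln(0.414635)
  = −0.75 × (-0.880357) = 0.660268 substitutions/site.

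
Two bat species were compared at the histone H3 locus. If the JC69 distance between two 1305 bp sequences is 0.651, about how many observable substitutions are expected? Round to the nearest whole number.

568

Invert JC69: p = (3/4)(1 − e^(−4d/3)) = 0.75 × (1 − e^(-0.868)) = 0.75 × (1 − 0.419790) = 0.435158.
Expected differing sites = pL ≈ 0.435158 × 1305 = 567.88119 ≈ 568.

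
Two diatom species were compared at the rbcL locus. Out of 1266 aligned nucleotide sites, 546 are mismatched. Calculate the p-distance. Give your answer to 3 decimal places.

0.431

p = 546/1266 = 0.431279… ≈ 0.431 (to 3 d.p.).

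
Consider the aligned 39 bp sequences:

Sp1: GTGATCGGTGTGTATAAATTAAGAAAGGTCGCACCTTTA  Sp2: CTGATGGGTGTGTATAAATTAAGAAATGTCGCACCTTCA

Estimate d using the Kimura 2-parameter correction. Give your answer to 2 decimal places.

0.11

Of 39 sites, 1 differences are transitions and 3 are transversions, so P = 1/39 ≈ 0.025641 and Q = 3/39 ≈ 0.076923.
Under the Kimura two-parameter model, d = −½ ln(1 − 2P − Q) − ¼ ln(1 − 2Q).
1 − 2P − Q = 0.871795, giving −½ ln(0.871795) = 0.068600.
1 − 2Q = 0.846154, giving −¼ ln(0.846154) = 0.041763.
d = 0.068600 + 0.041763 = 0.110363.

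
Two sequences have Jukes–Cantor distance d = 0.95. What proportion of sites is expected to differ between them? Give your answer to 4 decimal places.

0.5387

p = (3/4)(1 − e^(−4d/3)) = 0.75 × (1 − e^(-1.266667)) = 0.75 × (1 − 0.281769) = 0.538673.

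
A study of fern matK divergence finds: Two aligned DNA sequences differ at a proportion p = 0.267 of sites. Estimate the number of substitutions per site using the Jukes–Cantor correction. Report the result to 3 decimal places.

d = −(3/4) ln(1 − 4p/3) = −0.75 ln(1 − 0.356) = −0.75 ln(0.644)
  = −0.75 × (-0.440057) = 0.330043 substitutions/site.

0.330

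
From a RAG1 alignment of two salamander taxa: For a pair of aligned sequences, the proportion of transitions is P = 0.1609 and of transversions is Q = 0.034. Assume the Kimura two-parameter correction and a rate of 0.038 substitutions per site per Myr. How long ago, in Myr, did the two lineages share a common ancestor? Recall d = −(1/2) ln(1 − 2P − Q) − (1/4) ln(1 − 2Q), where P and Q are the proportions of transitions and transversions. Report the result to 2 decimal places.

Under the Kimura two-parameter model, d = −½ ln(1 − 2P − Q) − ¼ ln(1 − 2Q).
1 − 2P − Q = 0.6442, giving −½ ln(0.6442) = 0.219873.
1 − 2Q = 0.932, giving −¼ ln(0.932) = 0.017606.
d = 0.219873 + 0.017606 = 0.237479.
Under a molecular clock d = 2μt, so t = d/(2μ) = 0.237479 / (2 × 0.038) = 3.12 Myr.

3.12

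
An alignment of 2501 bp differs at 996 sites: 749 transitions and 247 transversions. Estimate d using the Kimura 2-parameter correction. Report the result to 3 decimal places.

P = 749/2501 ≈ 0.29948 and Q = 247/2501 ≈ 0.09876.
Under the Kimura two-parameter model, d = −½ ln(1 − 2P − Q) − ¼ ln(1 − 2Q).
1 − 2P − Q = 0.30228, giving −½ ln(0.30228) = 0.598201.
1 − 2Q = 0.80248, giving −¼ ln(0.80248) = 0.055012.
d = 0.598201 + 0.055012 = 0.653213.

0.653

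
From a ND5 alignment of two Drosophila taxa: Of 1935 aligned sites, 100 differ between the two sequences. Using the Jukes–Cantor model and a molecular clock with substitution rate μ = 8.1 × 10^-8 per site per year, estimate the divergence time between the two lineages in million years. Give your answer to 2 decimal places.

0.33

p = 100/1935 ≈ 0.05168.
d = −(3/4) ln(1 − 4p/3) = −0.75 ln(1 − 0.068907) = −0.75 ln(0.931093)
  = −0.75 × (-0.071396) = 0.053547 substitutions/site.
Under a molecular clock d = 2μt, so t = d/(2μ) = 0.053547 / (2 × 8.1 × 10^-8) = 0.33 million years.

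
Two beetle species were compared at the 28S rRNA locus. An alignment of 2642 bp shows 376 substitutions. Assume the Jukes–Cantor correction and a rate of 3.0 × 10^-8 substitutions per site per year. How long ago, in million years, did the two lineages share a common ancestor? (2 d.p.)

p = 376/2642 ≈ 0.142316.
d = −(3/4) ln(1 − 4p/3) = −0.75 ln(1 − 0.189755) = −0.75 ln(0.810245)
  = −0.75 × (-0.210419) = 0.157814 substitutions/site.
Under a molecular clock d = 2μt, so t = d/(2μ) = 0.157814 / (2 × 3.0 × 10^-8) = 2.63 million years.

2.63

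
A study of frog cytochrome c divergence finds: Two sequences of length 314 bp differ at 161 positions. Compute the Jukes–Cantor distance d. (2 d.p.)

0.86

p = 161/314 ≈ 0.512739.
d = −(3/4) ln(1 − 4p/3) = −0.75 ln(1 − 0.683652) = −0.75 ln(0.316348)
  = −0.75 × (-1.150912) = 0.863184 substitutions/site.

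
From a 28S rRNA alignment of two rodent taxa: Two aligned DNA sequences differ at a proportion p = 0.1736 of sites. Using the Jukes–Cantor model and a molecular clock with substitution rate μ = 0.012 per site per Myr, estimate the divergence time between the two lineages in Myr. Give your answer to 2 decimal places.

8.23

d = −(3/4) ln(1 − 4p/3) = −0.75 ln(1 − 0.231467) = −0.75 ln(0.768533)
  = −0.75 × (-0.263272) = 0.197454 substitutions/site.
Under a molecular clock d = 2μt, so t = d/(2μ) = 0.197454 / (2 × 0.012) = 8.23 Myr.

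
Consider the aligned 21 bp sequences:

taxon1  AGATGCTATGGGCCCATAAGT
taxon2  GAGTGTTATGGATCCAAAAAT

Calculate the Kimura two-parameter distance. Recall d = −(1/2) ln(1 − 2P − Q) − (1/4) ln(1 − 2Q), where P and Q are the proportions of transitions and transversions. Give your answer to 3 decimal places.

0.651

Of 21 sites, 7 differences are transitions and 1 are transversions, so P = 7/21 ≈ 0.333333 and Q = 1/21 ≈ 0.047619.
Under the Kimura two-parameter model, d = −½ ln(1 − 2P − Q) − ¼ ln(1 − 2Q).
1 − 2P − Q = 0.285715, giving −½ ln(0.285715) = 0.626380.
1 − 2Q = 0.904762, giving −¼ ln(0.904762) = 0.025021.
d = 0.626380 + 0.025021 = 0.651401.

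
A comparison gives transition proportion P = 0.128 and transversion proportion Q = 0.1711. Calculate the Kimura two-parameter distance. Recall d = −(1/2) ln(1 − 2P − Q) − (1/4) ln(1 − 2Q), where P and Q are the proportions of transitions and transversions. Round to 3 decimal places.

Under the Kimura two-parameter model, d = −½ ln(1 − 2P − Q) − ¼ ln(1 − 2Q).
1 − 2P − Q = 0.5729, giving −½ ln(0.5729) = 0.278522.
1 − 2Q = 0.6578, giving −¼ ln(0.6578) = 0.104714.
d = 0.278522 + 0.104714 = 0.383236.

0.383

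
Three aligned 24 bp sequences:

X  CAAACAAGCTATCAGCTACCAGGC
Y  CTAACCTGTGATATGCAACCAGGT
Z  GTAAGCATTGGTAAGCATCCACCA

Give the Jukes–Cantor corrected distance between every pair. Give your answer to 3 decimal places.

d(X,Y) = 0.520, d(X,Z) = 1.128, d(Y,Z) = 0.608

X–Y: 9/24 sites differ → p = 0.375, d = −0.75 ln(1 − 0.5) = 0.519860 ≈ 0.520.
X–Z: 14/24 sites differ → p ≈ 0.583333, d = −0.75 ln(1 − 0.777777) = 1.128055 ≈ 1.128.
Y–Z: 10/24 sites differ → p ≈ 0.416667, d = −0.75 ln(1 − 0.555556) = 0.608198 ≈ 0.608.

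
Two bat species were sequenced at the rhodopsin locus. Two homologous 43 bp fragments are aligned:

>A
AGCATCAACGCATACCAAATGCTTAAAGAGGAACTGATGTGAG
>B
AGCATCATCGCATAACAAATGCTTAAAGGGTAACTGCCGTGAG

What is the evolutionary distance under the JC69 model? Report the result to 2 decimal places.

The sequences differ at 6 of 43 sites (8, 15, 29, 31, 37, 38), so p = 6/43 ≈ 0.139535.
d = −(3/4) ln(1 − 4p/3) = −0.75 ln(1 − 0.186047) = −0.75 ln(0.813953)
  = −0.75 × (-0.205853) = 0.154390 substitutions/site.

0.15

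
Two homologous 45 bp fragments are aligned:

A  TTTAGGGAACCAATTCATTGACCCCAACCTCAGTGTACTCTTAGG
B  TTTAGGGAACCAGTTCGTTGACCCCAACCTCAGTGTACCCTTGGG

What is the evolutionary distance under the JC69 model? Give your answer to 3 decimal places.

The sequences differ at 4 of 45 sites (13, 17, 39, 43), so p = 4/45 ≈ 0.088889.
d = −(3/4) ln(1 − 4p/3) = −0.75 ln(1 − 0.118519) = −0.75 ln(0.881481)
  = −0.75 × (-0.126152) = 0.094614 substitutions/site.

0.095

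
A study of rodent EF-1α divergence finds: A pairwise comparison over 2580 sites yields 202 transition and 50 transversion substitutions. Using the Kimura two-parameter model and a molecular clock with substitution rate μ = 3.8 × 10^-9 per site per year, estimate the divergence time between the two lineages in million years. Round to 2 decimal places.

P = 202/2580 ≈ 0.078295 and Q = 50/2580 ≈ 0.01938.
Under the Kimura two-parameter model, d = −½ ln(1 − 2P − Q) − ¼ ln(1 − 2Q).
1 − 2P − Q = 0.82403, giving −½ ln(0.82403) = 0.096774.
1 − 2Q = 0.96124, giving −¼ ln(0.96124) = 0.009883.
d = 0.096774 + 0.009883 = 0.106657.
Under a molecular clock d = 2μt, so t = d/(2μ) = 0.106657 / (2 × 3.8 × 10^-9) = 14.03 million years.

14.03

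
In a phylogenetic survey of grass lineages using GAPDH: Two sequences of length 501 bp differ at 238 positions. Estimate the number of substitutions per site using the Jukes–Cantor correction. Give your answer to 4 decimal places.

0.7526

p = 238/501 ≈ 0.47505.
d = −(3/4) ln(1 − 4p/3) = −0.75 ln(1 − 0.6334) = −0.75 ln(0.3666)
  = −0.75 × (-1.003484) = 0.752613 substitutions/site.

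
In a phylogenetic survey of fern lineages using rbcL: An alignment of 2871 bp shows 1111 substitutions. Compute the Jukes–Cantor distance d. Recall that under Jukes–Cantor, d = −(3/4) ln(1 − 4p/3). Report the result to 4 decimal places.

p = 1111/2871 ≈ 0.386973.
d = −(3/4) ln(1 − 4p/3) = −0.75 ln(1 − 0.515964) = −0.75 ln(0.484036)
  = −0.75 × (-0.725596) = 0.544197 substitutions/site.

0.5442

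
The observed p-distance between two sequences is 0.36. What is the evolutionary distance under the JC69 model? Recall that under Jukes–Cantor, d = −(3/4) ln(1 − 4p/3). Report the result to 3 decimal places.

0.490

d = −(3/4) ln(1 − 4p/3) = −0.75 ln(1 − 0.48) = −0.75 ln(0.52)
  = −0.75 × (-0.653926) = 0.490445 substitutions/site.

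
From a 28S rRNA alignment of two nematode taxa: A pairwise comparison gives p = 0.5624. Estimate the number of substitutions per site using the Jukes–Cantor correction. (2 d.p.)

d = −(3/4) ln(1 − 4p/3) = −0.75 ln(1 − 0.749867) = −0.75 ln(0.250133)
  = −0.75 × (-1.385763) = 1.039322 substitutions/site.

1.04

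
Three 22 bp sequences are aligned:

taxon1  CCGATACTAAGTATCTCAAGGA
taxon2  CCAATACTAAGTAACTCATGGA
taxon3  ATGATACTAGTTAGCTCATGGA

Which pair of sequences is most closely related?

taxon1 and taxon2

taxon1–taxon2: 3/22 differ, p = 0.136, d = 0.151.
taxon1–taxon3: 6/22 differ, p = 0.273, d = 0.339.
taxon2–taxon3: 6/22 differ, p = 0.273, d = 0.339.
The smallest distance is between taxon1 and taxon2.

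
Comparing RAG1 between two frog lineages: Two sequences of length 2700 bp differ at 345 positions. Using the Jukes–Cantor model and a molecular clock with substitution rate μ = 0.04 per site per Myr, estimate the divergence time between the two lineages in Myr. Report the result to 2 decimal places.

p = 345/2700 ≈ 0.127778.
d = −(3/4) ln(1 − 4p/3) = −0.75 ln(1 − 0.170371) = −0.75 ln(0.829629)
  = −0.75 × (-0.186777) = 0.140083 substitutions/site.
Under a molecular clock d = 2μt, so t = d/(2μ) = 0.140083 / (2 × 0.04) = 1.75 Myr.

1.75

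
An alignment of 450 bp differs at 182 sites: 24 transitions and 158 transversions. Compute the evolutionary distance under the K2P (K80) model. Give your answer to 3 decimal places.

P = 24/450 ≈ 0.053333 and Q = 158/450 ≈ 0.351111.
Under the Kimura two-parameter model, d = −½ ln(1 − 2P − Q) − ¼ ln(1 − 2Q).
1 − 2P − Q = 0.542223, giving −½ ln(0.542223) = 0.306039.
1 − 2Q = 0.297778, giving −¼ ln(0.297778) = 0.302852.
d = 0.306039 + 0.302852 = 0.608891.

0.609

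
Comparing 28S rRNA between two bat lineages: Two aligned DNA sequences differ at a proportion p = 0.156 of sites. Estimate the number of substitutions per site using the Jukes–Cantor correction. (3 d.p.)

0.175

d = −(3/4) ln(1 − 4p/3) = −0.75 ln(1 − 0.208) = −0.75 ln(0.792)
  = −0.75 × (-0.233194) = 0.174896 substitutions/site.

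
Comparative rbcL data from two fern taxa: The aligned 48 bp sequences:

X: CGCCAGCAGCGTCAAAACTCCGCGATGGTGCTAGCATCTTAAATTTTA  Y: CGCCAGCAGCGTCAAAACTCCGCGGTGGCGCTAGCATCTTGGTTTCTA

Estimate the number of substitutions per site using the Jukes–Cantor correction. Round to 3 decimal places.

0.137

The sequences differ at 6 of 48 sites (25, 29, 41, 42, 43, 46), so p = 6/48 = 0.125.
d = −(3/4) ln(1 − 4p/3) = −0.75 ln(1 − 0.166667) = −0.75 ln(0.833333)
  = −0.75 × (-0.182322) = 0.136742 substitutions/site.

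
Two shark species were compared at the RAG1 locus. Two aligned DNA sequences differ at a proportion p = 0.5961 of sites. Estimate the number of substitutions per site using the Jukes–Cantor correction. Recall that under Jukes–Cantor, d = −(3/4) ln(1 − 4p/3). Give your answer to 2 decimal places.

d = −(3/4) ln(1 − 4p/3) = −0.75 ln(1 − 0.7948) = −0.75 ln(0.2052)
  = −0.75 × (-1.583770) = 1.187828 substitutions/site.

1.19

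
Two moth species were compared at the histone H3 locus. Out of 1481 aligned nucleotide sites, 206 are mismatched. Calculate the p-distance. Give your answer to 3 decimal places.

0.139

p = 206/1481 = 0.139095… ≈ 0.139 (to 3 d.p.).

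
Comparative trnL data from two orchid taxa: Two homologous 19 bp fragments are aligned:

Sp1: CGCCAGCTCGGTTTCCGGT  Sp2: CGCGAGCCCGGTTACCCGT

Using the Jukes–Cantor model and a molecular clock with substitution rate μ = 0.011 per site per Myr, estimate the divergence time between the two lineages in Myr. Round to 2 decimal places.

The sequences differ at 4 of 19 sites (4, 8, 14, 17), so p = 4/19 ≈ 0.210526.
d = −(3/4) ln(1 − 4p/3) = −0.75 ln(1 − 0.280701) = −0.75 ln(0.719299)
  = −0.75 × (-0.329478) = 0.247109 substitutions/site.
Under a molecular clock d = 2μt, so t = d/(2μ) = 0.247109 / (2 × 0.011) = 11.23 Myr.

11.23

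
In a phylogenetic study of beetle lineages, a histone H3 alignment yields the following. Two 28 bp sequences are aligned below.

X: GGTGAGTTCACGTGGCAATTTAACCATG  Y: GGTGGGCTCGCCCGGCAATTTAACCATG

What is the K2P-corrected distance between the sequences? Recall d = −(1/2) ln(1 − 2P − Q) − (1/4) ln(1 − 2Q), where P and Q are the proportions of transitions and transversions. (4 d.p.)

0.2124

Of 28 sites, 4 differences are transitions and 1 are transversions, so P = 4/28 ≈ 0.142857 and Q = 1/28 ≈ 0.035714.
Under the Kimura two-parameter model, d = −½ ln(1 − 2P − Q) − ¼ ln(1 − 2Q).
1 − 2P − Q = 0.678572, giving −½ ln(0.678572) = 0.193882.
1 − 2Q = 0.928572, giving −¼ ln(0.928572) = 0.018527.
d = 0.193882 + 0.018527 = 0.212409.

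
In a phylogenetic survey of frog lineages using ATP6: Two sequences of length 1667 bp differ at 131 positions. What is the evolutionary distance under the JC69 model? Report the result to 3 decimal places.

p = 131/1667 ≈ 0.078584.
d = −(3/4) ln(1 − 4p/3) = −0.75 ln(1 − 0.104779) = −0.75 ln(0.895221)
  = −0.75 × (-0.110685) = 0.083014 substitutions/site.

0.083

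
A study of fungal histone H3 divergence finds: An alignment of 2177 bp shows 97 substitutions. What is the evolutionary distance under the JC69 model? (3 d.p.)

0.046

p = 97/2177 ≈ 0.044557.
d = −(3/4) ln(1 − 4p/3) = −0.75 ln(1 − 0.059409) = −0.75 ln(0.940591)
  = −0.75 × (-0.061247) = 0.045935 substitutions/site.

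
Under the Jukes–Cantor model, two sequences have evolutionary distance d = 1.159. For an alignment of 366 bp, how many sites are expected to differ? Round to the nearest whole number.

216

Invert JC69: p = (3/4)(1 − e^(−4d/3)) = 0.75 × (1 − e^(-1.545333)) = 0.75 × (1 − 0.213241) = 0.590069.
Expected differing sites = pL ≈ 0.590069 × 366 = 215.965254 ≈ 216.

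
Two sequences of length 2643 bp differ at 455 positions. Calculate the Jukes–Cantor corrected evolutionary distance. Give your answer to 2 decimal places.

0.20

p = 455/2643 ≈ 0.172153.
d = −(3/4) ln(1 − 4p/3) = −0.75 ln(1 − 0.229537) = −0.75 ln(0.770463)
  = −0.75 × (-0.260764) = 0.195573 substitutions/site.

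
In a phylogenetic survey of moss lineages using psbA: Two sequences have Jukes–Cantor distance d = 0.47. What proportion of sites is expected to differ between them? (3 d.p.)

p = (3/4)(1 − e^(−4d/3)) = 0.75 × (1 − e^(-0.626667)) = 0.75 × (1 − 0.534370) = 0.349223.

0.349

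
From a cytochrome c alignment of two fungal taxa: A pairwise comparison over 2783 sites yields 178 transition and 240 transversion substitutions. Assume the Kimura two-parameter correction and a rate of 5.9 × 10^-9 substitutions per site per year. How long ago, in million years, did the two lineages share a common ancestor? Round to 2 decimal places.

14.22

P = 178/2783 ≈ 0.06396 and Q = 240/2783 ≈ 0.086238.
Under the Kimura two-parameter model, d = −½ ln(1 − 2P − Q) − ¼ ln(1 − 2Q).
1 − 2P − Q = 0.785842, giving −½ ln(0.785842) = 0.120500.
1 − 2Q = 0.827524, giving −¼ ln(0.827524) = 0.047329.
d = 0.120500 + 0.047329 = 0.167829.
Under a molecular clock d = 2μt, so t = d/(2μ) = 0.167829 / (2 × 5.9 × 10^-9) = 14.22 million years.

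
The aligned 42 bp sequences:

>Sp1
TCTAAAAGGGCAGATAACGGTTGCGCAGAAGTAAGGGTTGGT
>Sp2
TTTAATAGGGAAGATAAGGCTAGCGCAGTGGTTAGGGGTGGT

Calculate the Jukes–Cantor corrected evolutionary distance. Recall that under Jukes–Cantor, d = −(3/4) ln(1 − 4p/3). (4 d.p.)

The sequences differ at 10 of 42 sites (2, 6, 11, 18, 20, 22, 29, 30, 33, 38), so p = 10/42 ≈ 0.238095.
d = −(3/4) ln(1 − 4p/3) = −0.75 ln(1 − 0.31746) = −0.75 ln(0.68254)
  = −0.75 × (-0.381934) = 0.286451 substitutions/site.

0.2865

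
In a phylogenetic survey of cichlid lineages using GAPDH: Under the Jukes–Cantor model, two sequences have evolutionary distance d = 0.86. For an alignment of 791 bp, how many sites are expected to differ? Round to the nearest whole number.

Invert JC69: p = (3/4)(1 − e^(−4d/3)) = 0.75 × (1 − e^(-1.146667)) = 0.75 × (1 − 0.317694) = 0.511730.
Expected differing sites = pL ≈ 0.511730 × 791 = 404.77843 ≈ 405.

405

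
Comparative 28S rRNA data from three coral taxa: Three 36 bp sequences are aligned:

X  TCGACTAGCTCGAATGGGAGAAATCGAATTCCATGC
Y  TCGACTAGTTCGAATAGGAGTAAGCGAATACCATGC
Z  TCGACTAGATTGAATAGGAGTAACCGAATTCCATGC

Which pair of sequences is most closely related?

X–Y: 5/36 differ, p = 0.139, d = 0.154.
X–Z: 5/36 differ, p = 0.139, d = 0.154.
Y–Z: 4/36 differ, p = 0.111, d = 0.120.
The smallest distance is between Y and Z.

Y and Z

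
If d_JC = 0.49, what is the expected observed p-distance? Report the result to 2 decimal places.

p = (3/4)(1 − e^(−4d/3)) = 0.75 × (1 − e^(-0.653333)) = 0.75 × (1 − 0.520309) = 0.359768.

0.36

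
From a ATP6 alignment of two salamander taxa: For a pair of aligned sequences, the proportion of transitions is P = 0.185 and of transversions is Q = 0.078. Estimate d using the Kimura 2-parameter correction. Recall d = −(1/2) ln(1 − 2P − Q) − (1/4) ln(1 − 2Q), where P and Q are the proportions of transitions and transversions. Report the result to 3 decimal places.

0.340

Under the Kimura two-parameter model, d = −½ ln(1 − 2P − Q) − ¼ ln(1 − 2Q).
1 − 2P − Q = 0.552, giving −½ ln(0.552) = 0.297104.
1 − 2Q = 0.844, giving −¼ ln(0.844) = 0.042401.
d = 0.297104 + 0.042401 = 0.339505.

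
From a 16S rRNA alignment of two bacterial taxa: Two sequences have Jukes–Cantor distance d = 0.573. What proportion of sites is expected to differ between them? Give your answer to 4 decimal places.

0.4007

p = (3/4)(1 − e^(−4d/3)) = 0.75 × (1 − e^(-0.764)) = 0.75 × (1 − 0.465799) = 0.400651.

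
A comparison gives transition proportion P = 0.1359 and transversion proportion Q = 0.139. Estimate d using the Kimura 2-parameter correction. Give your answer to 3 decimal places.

0.346

Under the Kimura two-parameter model, d = −½ ln(1 − 2P − Q) − ¼ ln(1 − 2Q).
1 − 2P − Q = 0.5892, giving −½ ln(0.5892) = 0.264495.
1 − 2Q = 0.722, giving −¼ ln(0.722) = 0.081433.
d = 0.264495 + 0.081433 = 0.345928.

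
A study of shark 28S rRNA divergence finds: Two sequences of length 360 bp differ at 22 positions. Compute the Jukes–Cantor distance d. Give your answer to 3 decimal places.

0.064

p = 22/360 ≈ 0.061111.
d = −(3/4) ln(1 − 4p/3) = −0.75 ln(1 − 0.081481) = −0.75 ln(0.918519)
  = −0.75 × (-0.084993) = 0.063745 substitutions/site.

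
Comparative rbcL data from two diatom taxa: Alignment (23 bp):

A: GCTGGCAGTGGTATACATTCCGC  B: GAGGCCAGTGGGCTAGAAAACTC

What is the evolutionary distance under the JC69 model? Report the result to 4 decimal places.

0.6501

The sequences differ at 10 of 23 sites (2, 3, 5, 12, 13, 16, 18, 19, 20, 22), so p = 10/23 ≈ 0.434783.
d = −(3/4) ln(1 − 4p/3) = −0.75 ln(1 − 0.579711) = −0.75 ln(0.420289)
  = −0.75 × (-0.866813) = 0.650110 substitutions/site.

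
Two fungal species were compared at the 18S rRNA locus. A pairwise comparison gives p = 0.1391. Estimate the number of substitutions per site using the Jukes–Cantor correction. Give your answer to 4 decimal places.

d = −(3/4) ln(1 − 4p/3) = −0.75 ln(1 − 0.185467) = −0.75 ln(0.814533)
  = −0.75 × (-0.205140) = 0.153855 substitutions/site.

0.1539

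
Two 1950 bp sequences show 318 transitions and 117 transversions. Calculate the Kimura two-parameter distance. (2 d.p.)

P = 318/1950 ≈ 0.163077 and Q = 117/1950 = 0.06.
Under the Kimura two-parameter model, d = −½ ln(1 − 2P − Q) − ¼ ln(1 − 2Q).
1 − 2P − Q = 0.613846, giving −½ ln(0.613846) = 0.244006.
1 − 2Q = 0.88, giving −¼ ln(0.88) = 0.031958.
d = 0.244006 + 0.031958 = 0.275964.

0.28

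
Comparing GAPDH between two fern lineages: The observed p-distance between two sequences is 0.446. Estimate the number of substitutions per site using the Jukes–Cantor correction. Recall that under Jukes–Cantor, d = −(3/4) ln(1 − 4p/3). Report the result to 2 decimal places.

d = −(3/4) ln(1 − 4p/3) = −0.75 ln(1 − 0.594667) = −0.75 ln(0.405333)
  = −0.75 × (-0.903046) = 0.677285 substitutions/site.

0.68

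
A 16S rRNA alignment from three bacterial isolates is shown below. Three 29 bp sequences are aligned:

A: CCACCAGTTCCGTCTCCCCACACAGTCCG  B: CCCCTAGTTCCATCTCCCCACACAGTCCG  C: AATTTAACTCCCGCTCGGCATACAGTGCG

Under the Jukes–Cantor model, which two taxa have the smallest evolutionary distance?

A and B

A–B: 3/29 differ, p = 0.103, d = 0.111.
A–C: 13/29 differ, p = 0.448, d = 0.683.
B–C: 12/29 differ, p = 0.414, d = 0.602.
The smallest distance is between A and B.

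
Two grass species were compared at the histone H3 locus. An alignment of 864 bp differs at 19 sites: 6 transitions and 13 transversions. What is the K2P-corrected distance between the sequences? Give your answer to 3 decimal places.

P = 6/864 ≈ 0.006944 and Q = 13/864 ≈ 0.015046.
Under the Kimura two-parameter model, d = −½ ln(1 − 2P − Q) − ¼ ln(1 − 2Q).
1 − 2P − Q = 0.971066, giving −½ ln(0.971066) = 0.014680.
1 − 2Q = 0.969908, giving −¼ ln(0.969908) = 0.007639.
d = 0.014680 + 0.007639 = 0.022319.

0.022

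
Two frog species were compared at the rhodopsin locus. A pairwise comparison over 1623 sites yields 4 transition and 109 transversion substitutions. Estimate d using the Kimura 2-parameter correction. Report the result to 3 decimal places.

P = 4/1623 ≈ 0.002465 and Q = 109/1623 ≈ 0.06716.
Under the Kimura two-parameter model, d = −½ ln(1 − 2P − Q) − ¼ ln(1 − 2Q).
1 − 2P − Q = 0.92791, giving −½ ln(0.92791) = 0.037410.
1 − 2Q = 0.86568, giving −¼ ln(0.86568) = 0.036060.
d = 0.037410 + 0.036060 = 0.073470.

0.073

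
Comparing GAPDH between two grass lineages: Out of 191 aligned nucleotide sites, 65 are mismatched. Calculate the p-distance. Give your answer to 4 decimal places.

0.3403

p = 65/191 = 0.340314… ≈ 0.3403 (to 4 d.p.).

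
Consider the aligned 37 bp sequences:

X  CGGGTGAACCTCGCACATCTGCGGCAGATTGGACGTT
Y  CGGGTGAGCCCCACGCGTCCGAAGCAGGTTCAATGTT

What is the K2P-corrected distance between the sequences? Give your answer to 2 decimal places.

0.48

Of 37 sites, 10 differences are transitions and 2 are transversions, so P = 10/37 ≈ 0.27027 and Q = 2/37 ≈ 0.054054.
Under the Kimura two-parameter model, d = −½ ln(1 − 2P − Q) − ¼ ln(1 − 2Q).
1 − 2P − Q = 0.405406, giving −½ ln(0.405406) = 0.451433.
1 − 2Q = 0.891892, giving −¼ ln(0.891892) = 0.028603.
d = 0.451433 + 0.028603 = 0.480036.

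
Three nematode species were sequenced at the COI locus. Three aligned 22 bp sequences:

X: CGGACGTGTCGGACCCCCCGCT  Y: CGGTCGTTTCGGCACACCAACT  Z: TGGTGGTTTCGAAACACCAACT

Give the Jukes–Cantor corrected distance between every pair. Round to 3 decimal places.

d(X,Y) = 0.414, d(X,Z) = 0.591, d(Y,Z) = 0.208

X–Y: 7/22 sites differ → p ≈ 0.318182, d = −0.75 ln(1 − 0.424243) = 0.414052 ≈ 0.414.
X–Z: 9/22 sites differ → p ≈ 0.409091, d = −0.75 ln(1 − 0.545455) = 0.591344 ≈ 0.591.
Y–Z: 4/22 sites differ → p ≈ 0.181818, d = −0.75 ln(1 − 0.242424) = 0.208224 ≈ 0.208.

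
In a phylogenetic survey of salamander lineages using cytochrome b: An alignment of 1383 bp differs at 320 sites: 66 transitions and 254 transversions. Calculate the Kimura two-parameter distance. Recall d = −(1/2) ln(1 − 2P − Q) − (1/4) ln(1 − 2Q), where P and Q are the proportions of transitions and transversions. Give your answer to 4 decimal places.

0.2781

P = 66/1383 ≈ 0.047722 and Q = 254/1383 ≈ 0.183659.
Under the Kimura two-parameter model, d = −½ ln(1 − 2P − Q) − ¼ ln(1 − 2Q).
1 − 2P − Q = 0.720897, giving −½ ln(0.720897) = 0.163630.
1 − 2Q = 0.632682, giving −¼ ln(0.632682) = 0.114447.
d = 0.163630 + 0.114447 = 0.278077.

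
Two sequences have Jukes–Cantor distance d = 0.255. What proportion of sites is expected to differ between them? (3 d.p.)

0.216

p = (3/4)(1 − e^(−4d/3)) = 0.75 × (1 − e^(-0.34)) = 0.75 × (1 − 0.711770) = 0.216173.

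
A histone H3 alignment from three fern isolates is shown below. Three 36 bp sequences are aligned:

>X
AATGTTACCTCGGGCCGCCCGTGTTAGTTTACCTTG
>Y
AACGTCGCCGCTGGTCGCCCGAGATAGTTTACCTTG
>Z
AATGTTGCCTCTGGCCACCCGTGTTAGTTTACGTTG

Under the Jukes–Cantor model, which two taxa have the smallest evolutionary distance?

X and Z

X–Y: 8/36 differ, p = 0.222, d = 0.264.
X–Z: 4/36 differ, p = 0.111, d = 0.120.
Y–Z: 8/36 differ, p = 0.222, d = 0.264.
The smallest distance is between X and Z.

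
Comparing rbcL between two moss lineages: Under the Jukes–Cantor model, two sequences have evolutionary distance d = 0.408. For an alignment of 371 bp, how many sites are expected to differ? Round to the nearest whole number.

117

Invert JC69: p = (3/4)(1 − e^(−4d/3)) = 0.75 × (1 − e^(-0.544)) = 0.75 × (1 − 0.580422) = 0.314684.
Expected differing sites = pL ≈ 0.314684 × 371 = 116.747764 ≈ 117.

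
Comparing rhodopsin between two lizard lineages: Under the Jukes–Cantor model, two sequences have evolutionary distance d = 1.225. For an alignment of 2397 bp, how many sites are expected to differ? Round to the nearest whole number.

Invert JC69: p = (3/4)(1 − e^(−4d/3)) = 0.75 × (1 − e^(-1.633333)) = 0.75 × (1 − 0.195278) = 0.603542.
Expected differing sites = pL ≈ 0.603542 × 2397 = 1446.690174 ≈ 1447.

1447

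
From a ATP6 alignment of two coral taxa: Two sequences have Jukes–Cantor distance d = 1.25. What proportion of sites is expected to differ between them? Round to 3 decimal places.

0.608

p = (3/4)(1 − e^(−4d/3)) = 0.75 × (1 − e^(-1.666667)) = 0.75 × (1 − 0.188876) = 0.608343.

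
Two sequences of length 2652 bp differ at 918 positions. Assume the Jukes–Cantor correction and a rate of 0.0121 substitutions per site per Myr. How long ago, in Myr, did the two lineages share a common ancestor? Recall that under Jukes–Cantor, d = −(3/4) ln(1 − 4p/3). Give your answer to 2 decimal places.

p = 918/2652 ≈ 0.346154.
d = −(3/4) ln(1 − 4p/3) = −0.75 ln(1 − 0.461539) = −0.75 ln(0.538461)
  = −0.75 × (-0.619040) = 0.464280 substitutions/site.
Under a molecular clock d = 2μt, so t = d/(2μ) = 0.464280 / (2 × 0.0121) = 19.19 Myr.

19.19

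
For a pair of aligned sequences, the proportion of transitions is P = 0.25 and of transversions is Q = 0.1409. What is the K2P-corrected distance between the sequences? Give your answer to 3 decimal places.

Under the Kimura two-parameter model, d = −½ ln(1 − 2P − Q) − ¼ ln(1 − 2Q).
1 − 2P − Q = 0.3591, giving −½ ln(0.3591) = 0.512077.
1 − 2Q = 0.7182, giving −¼ ln(0.7182) = 0.082752.
d = 0.512077 + 0.082752 = 0.594829.

0.595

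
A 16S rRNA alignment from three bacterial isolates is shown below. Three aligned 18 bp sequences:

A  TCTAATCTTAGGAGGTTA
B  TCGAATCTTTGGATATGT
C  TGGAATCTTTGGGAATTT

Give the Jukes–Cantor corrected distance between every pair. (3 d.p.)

d(A,B) = 0.441, d(A,C) = 0.548, d(B,C) = 0.264

A–B: 6/18 sites differ → p ≈ 0.333333, d = −0.75 ln(1 − 0.444444) = 0.440839 ≈ 0.441.
A–C: 7/18 sites differ → p ≈ 0.388889, d = −0.75 ln(1 − 0.518519) = 0.548166 ≈ 0.548.
B–C: 4/18 sites differ → p ≈ 0.222222, d = −0.75 ln(1 − 0.296296) = 0.263548 ≈ 0.264.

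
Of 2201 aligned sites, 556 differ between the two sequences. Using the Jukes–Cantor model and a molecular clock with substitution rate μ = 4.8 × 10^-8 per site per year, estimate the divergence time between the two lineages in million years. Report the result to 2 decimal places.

3.21

p = 556/2201 ≈ 0.252612.
d = −(3/4) ln(1 − 4p/3) = −0.75 ln(1 − 0.336816) = −0.75 ln(0.663184)
  = −0.75 × (-0.410703) = 0.308027 substitutions/site.
Under a molecular clock d = 2μt, so t = d/(2μ) = 0.308027 / (2 × 4.8 × 10^-8) = 3.21 million years.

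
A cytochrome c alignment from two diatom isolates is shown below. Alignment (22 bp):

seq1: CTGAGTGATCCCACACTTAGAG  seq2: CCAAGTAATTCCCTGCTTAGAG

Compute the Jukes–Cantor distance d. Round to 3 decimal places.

The sequences differ at 7 of 22 sites (2, 3, 7, 10, 13, 14, 15), so p = 7/22 ≈ 0.318182.
d = −(3/4) ln(1 − 4p/3) = −0.75 ln(1 − 0.424243) = −0.75 ln(0.575757)
  = −0.75 × (-0.552070) = 0.414053 substitutions/site.

0.414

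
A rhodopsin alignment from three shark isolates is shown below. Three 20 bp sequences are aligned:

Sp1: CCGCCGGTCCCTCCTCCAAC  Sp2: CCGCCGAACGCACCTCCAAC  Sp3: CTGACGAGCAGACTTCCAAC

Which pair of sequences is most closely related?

Sp1–Sp2: 4/20 differ, p = 0.200, d = 0.233.
Sp1–Sp3: 8/20 differ, p = 0.400, d = 0.572.
Sp2–Sp3: 6/20 differ, p = 0.300, d = 0.383.
The smallest distance is between Sp1 and Sp2.

Sp1 and Sp2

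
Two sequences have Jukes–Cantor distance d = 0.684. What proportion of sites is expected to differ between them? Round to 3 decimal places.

p = (3/4)(1 − e^(−4d/3)) = 0.75 × (1 − e^(-0.912)) = 0.75 × (1 − 0.401720) = 0.448710.

0.449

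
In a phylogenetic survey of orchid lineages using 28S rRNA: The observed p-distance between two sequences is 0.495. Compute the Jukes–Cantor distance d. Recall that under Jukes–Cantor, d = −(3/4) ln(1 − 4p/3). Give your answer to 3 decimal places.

0.809

d = −(3/4) ln(1 − 4p/3) = −0.75 ln(1 − 0.66) = −0.75 ln(0.34)
  = −0.75 × (-1.078810) = 0.809108 substitutions/site.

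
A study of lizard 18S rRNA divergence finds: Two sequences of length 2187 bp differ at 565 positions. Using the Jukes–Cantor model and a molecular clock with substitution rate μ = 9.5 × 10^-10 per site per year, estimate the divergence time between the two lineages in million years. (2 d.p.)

p = 565/2187 ≈ 0.258345.
d = −(3/4) ln(1 − 4p/3) = −0.75 ln(1 − 0.34446) = −0.75 ln(0.65554)
  = −0.75 × (-0.422296) = 0.316722 substitutions/site.
Under a molecular clock d = 2μt, so t = d/(2μ) = 0.316722 / (2 × 9.5 × 10^-10) = 166.70 million years.

166.70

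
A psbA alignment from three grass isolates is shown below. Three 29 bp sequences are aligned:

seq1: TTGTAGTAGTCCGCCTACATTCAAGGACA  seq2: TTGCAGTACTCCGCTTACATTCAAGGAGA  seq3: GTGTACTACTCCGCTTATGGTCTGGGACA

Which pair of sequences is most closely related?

seq1 and seq2

seq1–seq2: 4/29 differ, p = 0.138, d = 0.152.
seq1–seq3: 9/29 differ, p = 0.310, d = 0.401.
seq2–seq3: 9/29 differ, p = 0.310, d = 0.401.
The smallest distance is between seq1 and seq2.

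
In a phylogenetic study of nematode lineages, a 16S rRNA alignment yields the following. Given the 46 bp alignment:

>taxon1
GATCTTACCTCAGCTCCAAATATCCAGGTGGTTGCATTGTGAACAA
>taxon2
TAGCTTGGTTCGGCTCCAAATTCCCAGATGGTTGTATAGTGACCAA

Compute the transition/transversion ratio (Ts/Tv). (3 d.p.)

1.000

Transitions are A↔G and C↔T; transversions are all other mismatches.
Transitions: 6. Transversions: 6.
R = 6/6 = 1.000.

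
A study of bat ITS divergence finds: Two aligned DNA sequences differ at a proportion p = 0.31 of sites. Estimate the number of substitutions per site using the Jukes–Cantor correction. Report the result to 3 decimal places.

d = −(3/4) ln(1 − 4p/3) = −0.75 ln(1 − 0.413333) = −0.75 ln(0.586667)
  = −0.75 × (-0.533298) = 0.399974 substitutions/site.

0.400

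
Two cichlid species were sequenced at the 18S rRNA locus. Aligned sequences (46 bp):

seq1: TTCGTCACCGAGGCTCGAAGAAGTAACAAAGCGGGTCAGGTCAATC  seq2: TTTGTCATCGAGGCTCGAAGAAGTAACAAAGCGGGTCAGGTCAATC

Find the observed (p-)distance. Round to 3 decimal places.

0.043

The sequences differ at 2 of 46 positions (sites 3, 8).
p = 2/46 = 0.043478… ≈ 0.043 (to 3 d.p.).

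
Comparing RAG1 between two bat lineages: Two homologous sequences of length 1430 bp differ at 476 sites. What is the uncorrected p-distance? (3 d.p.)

p = 476/1430 = 0.332867… ≈ 0.333 (to 3 d.p.).

0.333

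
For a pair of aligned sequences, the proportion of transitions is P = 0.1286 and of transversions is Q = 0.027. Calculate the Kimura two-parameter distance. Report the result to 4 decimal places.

Under the Kimura two-parameter model, d = −½ ln(1 − 2P − Q) − ¼ ln(1 − 2Q).
1 − 2P − Q = 0.7158, giving −½ ln(0.7158) = 0.167177.
1 − 2Q = 0.946, giving −¼ ln(0.946) = 0.013878.
d = 0.167177 + 0.013878 = 0.181055.

0.1811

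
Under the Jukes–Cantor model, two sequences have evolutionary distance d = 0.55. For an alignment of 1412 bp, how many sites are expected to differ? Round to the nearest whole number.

Invert JC69: p = (3/4)(1 − e^(−4d/3)) = 0.75 × (1 − e^(-0.733333)) = 0.75 × (1 − 0.480305) = 0.389771.
Expected differing sites = pL ≈ 0.389771 × 1412 = 550.356652 ≈ 550.

550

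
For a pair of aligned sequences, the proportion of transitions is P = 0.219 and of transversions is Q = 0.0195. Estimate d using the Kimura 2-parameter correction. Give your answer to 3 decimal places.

0.316

Under the Kimura two-parameter model, d = −½ ln(1 − 2P − Q) − ¼ ln(1 − 2Q).
1 − 2P − Q = 0.5425, giving −½ ln(0.5425) = 0.305784.
1 − 2Q = 0.961, giving −¼ ln(0.961) = 0.009945.
d = 0.305784 + 0.009945 = 0.315729.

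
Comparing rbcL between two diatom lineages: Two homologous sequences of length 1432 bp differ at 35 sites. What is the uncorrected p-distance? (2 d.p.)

p = 35/1432 = 0.024441… ≈ 0.02 (to 2 d.p.).

0.02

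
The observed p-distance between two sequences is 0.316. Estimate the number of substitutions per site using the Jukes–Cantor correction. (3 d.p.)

0.410

d = −(3/4) ln(1 − 4p/3) = −0.75 ln(1 − 0.421333) = −0.75 ln(0.578667)
  = −0.75 × (-0.547028) = 0.410271 substitutions/site.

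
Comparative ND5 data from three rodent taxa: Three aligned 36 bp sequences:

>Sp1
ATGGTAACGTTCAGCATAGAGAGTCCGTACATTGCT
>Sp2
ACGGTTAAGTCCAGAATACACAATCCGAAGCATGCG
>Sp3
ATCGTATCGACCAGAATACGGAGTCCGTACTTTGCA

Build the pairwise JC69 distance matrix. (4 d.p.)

Sp1–Sp2: 13/36 sites differ → p ≈ 0.361111, d = −0.75 ln(1 − 0.481481) = 0.492584 ≈ 0.4926.
Sp1–Sp3: 9/36 sites differ → p = 0.25, d = −0.75 ln(1 − 0.333333) = 0.304098 ≈ 0.3041.
Sp2–Sp3: 14/36 sites differ → p ≈ 0.388889, d = −0.75 ln(1 − 0.518519) = 0.548166 ≈ 0.5482.

d(Sp1,Sp2) = 0.4926, d(Sp1,Sp3) = 0.3041, d(Sp2,Sp3) = 0.5482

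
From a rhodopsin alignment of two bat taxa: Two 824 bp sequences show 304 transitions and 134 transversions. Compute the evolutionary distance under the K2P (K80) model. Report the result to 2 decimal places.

P = 304/824 ≈ 0.368932 and Q = 134/824 ≈ 0.162621.
Under the Kimura two-parameter model, d = −½ ln(1 − 2P − Q) − ¼ ln(1 − 2Q).
1 − 2P − Q = 0.099515, giving −½ ln(0.099515) = 1.153723.
1 − 2Q = 0.674758, giving −¼ ln(0.674758) = 0.098350.
d = 1.153723 + 0.098350 = 1.252073.

1.25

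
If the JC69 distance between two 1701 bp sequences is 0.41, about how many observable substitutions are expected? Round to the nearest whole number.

Invert JC69: p = (3/4)(1 − e^(−4d/3)) = 0.75 × (1 − e^(-0.546667)) = 0.75 × (1 − 0.578876) = 0.315843.
Expected differing sites = pL ≈ 0.315843 × 1701 = 537.248943 ≈ 537.

537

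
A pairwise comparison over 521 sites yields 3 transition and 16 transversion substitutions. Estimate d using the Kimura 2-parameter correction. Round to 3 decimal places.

P = 3/521 ≈ 0.005758 and Q = 16/521 ≈ 0.03071.
Under the Kimura two-parameter model, d = −½ ln(1 − 2P − Q) − ¼ ln(1 − 2Q).
1 − 2P − Q = 0.957774, giving −½ ln(0.957774) = 0.021572.
1 − 2Q = 0.93858, giving −¼ ln(0.93858) = 0.015847.
d = 0.021572 + 0.015847 = 0.037419.

0.037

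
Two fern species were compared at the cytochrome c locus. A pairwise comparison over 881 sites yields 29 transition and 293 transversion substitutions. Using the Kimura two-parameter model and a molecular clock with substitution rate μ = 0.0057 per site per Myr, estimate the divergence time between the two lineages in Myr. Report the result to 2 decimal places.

46.28

P = 29/881 ≈ 0.032917 and Q = 293/881 ≈ 0.332577.
Under the Kimura two-parameter model, d = −½ ln(1 − 2P − Q) − ¼ ln(1 − 2Q).
1 − 2P − Q = 0.601589, giving −½ ln(0.601589) = 0.254090.
1 − 2Q = 0.334846, giving −¼ ln(0.334846) = 0.273521.
d = 0.254090 + 0.273521 = 0.527611.
Under a molecular clock d = 2μt, so t = d/(2μ) = 0.527611 / (2 × 0.0057) = 46.28 Myr.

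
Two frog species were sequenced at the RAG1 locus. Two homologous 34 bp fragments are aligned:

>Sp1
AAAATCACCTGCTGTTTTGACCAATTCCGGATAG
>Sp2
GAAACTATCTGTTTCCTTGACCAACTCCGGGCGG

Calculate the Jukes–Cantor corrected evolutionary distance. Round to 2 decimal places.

0.48

The sequences differ at 12 of 34 sites, so p = 12/34 ≈ 0.352941.
d = −(3/4) ln(1 − 4p/3) = −0.75 ln(1 − 0.470588) = −0.75 ln(0.529412)
  = −0.75 × (-0.635988) = 0.476991 substitutions/site.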